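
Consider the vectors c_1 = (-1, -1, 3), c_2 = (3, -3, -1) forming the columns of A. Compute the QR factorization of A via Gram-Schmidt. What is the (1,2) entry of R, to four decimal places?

c_1 = (-1, -1, 3); ‖c_1‖ = 3.3166, so q_1 = (-0.3015, -0.3015, 0.9045).
r_{12} = q_1·c_2 = -0.9045.

r_{12} = -0.9045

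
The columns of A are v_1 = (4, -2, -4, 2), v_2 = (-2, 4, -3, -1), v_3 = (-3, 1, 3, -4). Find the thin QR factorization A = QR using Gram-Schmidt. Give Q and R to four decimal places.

v_1 = (4, -2, -4, 2); ‖v_1‖ = 6.3246, so e_1 = (0.6325, -0.3162, -0.6325, 0.3162).
e_1·v_2 = 0.6325·(-2) + (-0.3162)·4 + (-0.6325)·(-3) + 0.3162·(-1) = -0.9487.
u_2 = v_2 + 0.9487·e_1 = (-1.4000, 3.7000, -3.6000, -0.7000).
‖u_2‖ = 5.3944, so e_2 = (-0.2595, 0.6859, -0.6674, -0.1298).
e_1·v_3 = 0.6325·(-3) + (-0.3162)·1 + (-0.6325)·3 + 0.3162·(-4) = -5.3759; e_2·v_3 = (-0.2595)·(-3) + 0.6859·1 + (-0.6674)·3 + (-0.1298)·(-4) = -0.0185.
u_3 = v_3 + 5.3759·e_1 + 0.0185·e_2 = (0.3952, -0.6873, -0.4124, -2.3024).
‖u_3‖ = 2.4697, so e_3 = (0.1600, -0.2783, -0.1670, -0.9322).

Q = [[0.6325, -0.2595, 0.1600], [-0.3162, 0.6859, -0.2783], [-0.6325, -0.6674, -0.1670], [0.3162, -0.1298, -0.9322]], R = [[6.3246, -0.9487, -5.3759], [0.0000, 5.3944, -0.0185], [0.0000, 0.0000, 2.4697]]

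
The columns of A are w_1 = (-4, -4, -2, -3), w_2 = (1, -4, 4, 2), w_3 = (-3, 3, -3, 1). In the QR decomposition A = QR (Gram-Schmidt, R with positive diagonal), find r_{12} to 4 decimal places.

q_1 = w_1/‖w_1‖ = (-4, -4, -2, -3)/6.7082 = (-0.5963, -0.5963, -0.2981, -0.4472).
r_{12} = q_1·w_2 = -0.2981.

r_{12} = -0.2981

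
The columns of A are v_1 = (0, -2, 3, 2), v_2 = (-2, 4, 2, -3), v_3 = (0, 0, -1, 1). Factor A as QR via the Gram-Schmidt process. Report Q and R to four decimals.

e_1 = v_1/‖v_1‖ = (0, -2, 3, 2)/4.1231 = (0.0000, -0.4851, 0.7276, 0.4851).
r_{12} = e_1·v_2 = -1.9403.
u_2 = v_2 + 1.9403·e_1 = (-2.0000, 3.0588, 3.4118, -2.0588).
‖u_2‖ = 5.4070, so e_2 = (-0.3699, 0.5657, 0.6310, -0.3808).
r_{13} = e_1·v_3 = -0.2425; r_{23} = e_2·v_3 = -1.0118.
u_3 = v_3 + 0.2425·e_1 + 1.0118·e_2 = (-0.3742, 0.4547, -0.1851, 0.7324).
‖u_3‖ = 0.9579, so e_3 = (-0.3907, 0.4747, -0.1933, 0.7646).

Q = [[0.0000, -0.3699, -0.3907], [-0.4851, 0.5657, 0.4747], [0.7276, 0.6310, -0.1933], [0.4851, -0.3808, 0.7646]], R = [[4.1231, -1.9403, -0.2425], [0.0000, 5.4070, -1.0118], [0.0000, 0.0000, 0.9579]]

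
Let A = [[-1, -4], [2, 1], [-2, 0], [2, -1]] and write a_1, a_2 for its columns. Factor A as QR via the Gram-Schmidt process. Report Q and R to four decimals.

Q = [[-0.2774, -0.9017], [0.5547, 0.0939], [-0.5547, 0.1503], [0.5547, -0.3945]], R = [[3.6056, 1.1094], [0.0000, 4.0950]]

a_1 = (-1, 2, -2, 2); ‖a_1‖ = 3.6056, so q_1 = (-0.2774, 0.5547, -0.5547, 0.5547).
q_1·a_2 = (-0.2774)·(-4) + 0.5547·1 + (-0.5547)·0 + 0.5547·(-1) = 1.1094.
u_2 = a_2 − 1.1094·q_1 = (-3.6923, 0.3846, 0.6154, -1.6154).
‖u_2‖ = 4.0950, so q_2 = (-0.9017, 0.0939, 0.1503, -0.3945).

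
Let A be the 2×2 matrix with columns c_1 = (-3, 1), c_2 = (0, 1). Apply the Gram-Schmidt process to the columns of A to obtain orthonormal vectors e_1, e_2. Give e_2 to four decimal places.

e_2 = (0.3162, 0.9487)

c_1 = (-3, 1); ‖c_1‖ = 3.1623, so e_1 = (-0.9487, 0.3162).
e_1·c_2 = (-0.9487)·0 + 0.3162·1 = 0.3162.
u_2 = c_2 − 0.3162·e_1 = (0.3000, 0.9000).
‖u_2‖ = 0.9487, so e_2 = (0.3162, 0.9487).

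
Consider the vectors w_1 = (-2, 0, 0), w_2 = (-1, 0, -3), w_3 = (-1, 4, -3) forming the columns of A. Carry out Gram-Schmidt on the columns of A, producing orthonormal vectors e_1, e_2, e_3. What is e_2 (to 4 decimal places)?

w_1 = (-2, 0, 0); ‖w_1‖ = 2.0000, so e_1 = (-1.0000, 0.0000, 0.0000).
e_1·w_2 = (-1.0000)·(-1) + 0.0000·0 + 0.0000·(-3) = 1.0000.
u_2 = w_2 − 1.0000·e_1 = (0.0000, 0.0000, -3.0000).
‖u_2‖ = 3.0000, so e_2 = (0.0000, 0.0000, -1.0000).

e_2 = (0.0000, 0.0000, -1.0000)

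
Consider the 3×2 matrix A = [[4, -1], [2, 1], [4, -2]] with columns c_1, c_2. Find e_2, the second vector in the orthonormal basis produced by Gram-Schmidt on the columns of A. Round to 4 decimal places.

e_2 = (0.0619, 0.8666, -0.4952)

c_1 = (4, 2, 4); ‖c_1‖ = 6.0000, so e_1 = (0.6667, 0.3333, 0.6667).
e_1·c_2 = 0.6667·(-1) + 0.3333·1 + 0.6667·(-2) = -1.6667.
u_2 = c_2 + 1.6667·e_1 = (0.1111, 1.5556, -0.8889).
‖u_2‖ = 1.7951, so e_2 = (0.0619, 0.8666, -0.4952).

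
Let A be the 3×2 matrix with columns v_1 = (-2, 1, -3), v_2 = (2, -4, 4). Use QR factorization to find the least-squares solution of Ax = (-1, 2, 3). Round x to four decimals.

x = (-1.3462, -0.6923)

v_1 = (-2, 1, -3); ‖v_1‖ = 3.7417, so e_1 = (-0.5345, 0.2673, -0.8018).
e_1·v_2 = (-0.5345)·2 + 0.2673·(-4) + (-0.8018)·4 = -5.3452.
u_2 = v_2 + 5.3452·e_1 = (-0.8571, -2.5714, -0.2857).
‖u_2‖ = 2.7255, so e_2 = (-0.3145, -0.9435, -0.1048).
Qᵀb = (-1.3363, -1.8869).
Back-substitute: x_2 = -1.8869/2.7255 = -0.6923.
x_1 = (-1.3363 + 5.3452·(-0.6923))/3.7417 = -1.3462.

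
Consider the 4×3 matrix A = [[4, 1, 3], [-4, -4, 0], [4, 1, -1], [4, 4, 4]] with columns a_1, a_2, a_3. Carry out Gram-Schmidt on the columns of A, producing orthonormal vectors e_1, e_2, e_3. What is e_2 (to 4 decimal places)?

a_1 = (4, -4, 4, 4); ‖a_1‖ = 8.0000, so e_1 = (0.5000, -0.5000, 0.5000, 0.5000).
e_1·a_2 = 0.5000·1 + (-0.5000)·(-4) + 0.5000·1 + 0.5000·4 = 5.0000.
u_2 = a_2 − 5.0000·e_1 = (-1.5000, -1.5000, -1.5000, 1.5000).
‖u_2‖ = 3.0000, so e_2 = (-0.5000, -0.5000, -0.5000, 0.5000).

e_2 = (-0.5000, -0.5000, -0.5000, 0.5000)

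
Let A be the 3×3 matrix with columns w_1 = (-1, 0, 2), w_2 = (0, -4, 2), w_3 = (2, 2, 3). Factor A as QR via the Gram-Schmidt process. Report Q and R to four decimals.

w_1 = (-1, 0, 2); ‖w_1‖ = 2.2361, so q_1 = (-0.4472, 0.0000, 0.8944).
q_1·w_2 = (-0.4472)·0 + 0.0000·(-4) + 0.8944·2 = 1.7889.
u_2 = w_2 − 1.7889·q_1 = (0.8000, -4.0000, 0.4000).
‖u_2‖ = 4.0988, so q_2 = (0.1952, -0.9759, 0.0976).
q_1·w_3 = (-0.4472)·2 + 0.0000·2 + 0.8944·3 = 1.7889; q_2·w_3 = 0.1952·2 + (-0.9759)·2 + 0.0976·3 = -1.2687.
u_3 = w_3 − 1.7889·q_1 + 1.2687·q_2 = (3.0476, 0.7619, 1.5238).
‖u_3‖ = 3.4915, so q_3 = (0.8729, 0.2182, 0.4364).

Q = [[-0.4472, 0.1952, 0.8729], [0.0000, -0.9759, 0.2182], [0.8944, 0.0976, 0.4364]], R = [[2.2361, 1.7889, 1.7889], [0.0000, 4.0988, -1.2687], [0.0000, 0.0000, 3.4915]]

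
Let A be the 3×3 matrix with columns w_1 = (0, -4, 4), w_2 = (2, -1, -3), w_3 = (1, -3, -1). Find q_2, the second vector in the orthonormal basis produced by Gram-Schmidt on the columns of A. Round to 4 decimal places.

q_2 = (0.5774, -0.5774, -0.5774)

q_1 = w_1/‖w_1‖ = (0, -4, 4)/5.6569 = (0.0000, -0.7071, 0.7071).
r_{12} = q_1·w_2 = -1.4142.
u_2 = w_2 + 1.4142·q_1 = (2.0000, -2.0000, -2.0000).
‖u_2‖ = 3.4641, so q_2 = (0.5774, -0.5774, -0.5774).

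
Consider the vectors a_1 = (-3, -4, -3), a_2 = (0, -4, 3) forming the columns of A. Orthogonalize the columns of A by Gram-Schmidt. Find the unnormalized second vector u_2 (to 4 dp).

a_1 = (-3, -4, -3); ‖a_1‖ = 5.8310, so e_1 = (-0.5145, -0.6860, -0.5145).
e_1·a_2 = (-0.5145)·0 + (-0.6860)·(-4) + (-0.5145)·3 = 1.2005.
u_2 = a_2 − 1.2005·e_1 = (0.6176, -3.1765, 3.6176).

u_2 = (0.6176, -3.1765, 3.6176)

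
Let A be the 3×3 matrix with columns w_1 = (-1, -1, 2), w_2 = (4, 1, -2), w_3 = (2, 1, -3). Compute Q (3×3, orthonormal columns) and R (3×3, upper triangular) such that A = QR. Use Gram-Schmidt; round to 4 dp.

Q = [[-0.4082, 0.9129, 0.0000], [-0.4082, -0.1826, -0.8944], [0.8165, 0.3651, -0.4472]], R = [[2.4495, -3.6742, -3.6742], [0.0000, 2.7386, 0.5477], [0.0000, 0.0000, 0.4472]]

w_1 = (-1, -1, 2); ‖w_1‖ = 2.4495, so e_1 = (-0.4082, -0.4082, 0.8165).
e_1·w_2 = (-0.4082)·4 + (-0.4082)·1 + 0.8165·(-2) = -3.6742.
u_2 = w_2 + 3.6742·e_1 = (2.5000, -0.5000, 1.0000).
‖u_2‖ = 2.7386, so e_2 = (0.9129, -0.1826, 0.3651).
e_1·w_3 = (-0.4082)·2 + (-0.4082)·1 + 0.8165·(-3) = -3.6742; e_2·w_3 = 0.9129·2 + (-0.1826)·1 + 0.3651·(-3) = 0.5477.
u_3 = w_3 + 3.6742·e_1 − 0.5477·e_2 = (0.0000, -0.4000, -0.2000).
‖u_3‖ = 0.4472, so e_3 = (0.0000, -0.8944, -0.4472).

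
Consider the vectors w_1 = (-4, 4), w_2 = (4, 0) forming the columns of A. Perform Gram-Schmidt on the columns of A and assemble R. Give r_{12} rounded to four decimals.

r_{12} = -2.8284

w_1 = (-4, 4); ‖w_1‖ = 5.6569, so q_1 = (-0.7071, 0.7071).
r_{12} = q_1·w_2 = -2.8284.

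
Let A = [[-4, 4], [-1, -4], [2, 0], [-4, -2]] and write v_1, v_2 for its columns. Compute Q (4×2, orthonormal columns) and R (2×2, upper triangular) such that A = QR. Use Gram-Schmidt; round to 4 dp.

v_1 = (-4, -1, 2, -4); ‖v_1‖ = 6.0828, so e_1 = (-0.6576, -0.1644, 0.3288, -0.6576).
e_1·v_2 = (-0.6576)·4 + (-0.1644)·(-4) + 0.3288·0 + (-0.6576)·(-2) = -0.6576.
u_2 = v_2 + 0.6576·e_1 = (3.5676, -4.1081, 0.2162, -2.4324).
‖u_2‖ = 5.9639, so e_2 = (0.5982, -0.6888, 0.0363, -0.4079).

Q = [[-0.6576, 0.5982], [-0.1644, -0.6888], [0.3288, 0.0363], [-0.6576, -0.4079]], R = [[6.0828, -0.6576], [0.0000, 5.9639]]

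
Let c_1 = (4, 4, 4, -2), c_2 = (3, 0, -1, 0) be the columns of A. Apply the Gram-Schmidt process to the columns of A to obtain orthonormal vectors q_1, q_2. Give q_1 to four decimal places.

c_1 = (4, 4, 4, -2); ‖c_1‖ = 7.2111, so q_1 = (0.5547, 0.5547, 0.5547, -0.2774).

q_1 = (0.5547, 0.5547, 0.5547, -0.2774)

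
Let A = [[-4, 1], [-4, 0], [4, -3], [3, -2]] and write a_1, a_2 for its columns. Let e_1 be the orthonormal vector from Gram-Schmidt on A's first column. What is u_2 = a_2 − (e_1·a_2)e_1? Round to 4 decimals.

e_1 = a_1/‖a_1‖ = (-4, -4, 4, 3)/7.5498 = (-0.5298, -0.5298, 0.5298, 0.3974).
r_{12} = e_1·a_2 = -2.9140.
u_2 = a_2 + 2.9140·e_1 = (-0.5439, -1.5439, -1.4561, -0.8421).

u_2 = (-0.5439, -1.5439, -1.4561, -0.8421)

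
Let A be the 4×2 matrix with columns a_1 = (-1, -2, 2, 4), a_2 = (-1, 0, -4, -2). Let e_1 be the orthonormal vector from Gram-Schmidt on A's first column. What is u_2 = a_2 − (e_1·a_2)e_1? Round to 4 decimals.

a_1 = (-1, -2, 2, 4); ‖a_1‖ = 5.0000, so e_1 = (-0.2000, -0.4000, 0.4000, 0.8000).
e_1·a_2 = (-0.2000)·(-1) + (-0.4000)·0 + 0.4000·(-4) + 0.8000·(-2) = -3.0000.
u_2 = a_2 + 3.0000·e_1 = (-1.6000, -1.2000, -2.8000, 0.4000).

u_2 = (-1.6000, -1.2000, -2.8000, 0.4000)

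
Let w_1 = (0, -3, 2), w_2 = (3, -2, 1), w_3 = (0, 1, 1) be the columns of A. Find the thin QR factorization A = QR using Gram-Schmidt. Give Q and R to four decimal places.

e_1 = w_1/‖w_1‖ = (0, -3, 2)/3.6056 = (0.0000, -0.8321, 0.5547).
r_{12} = e_1·w_2 = 2.2188.
u_2 = w_2 − 2.2188·e_1 = (3.0000, -0.1538, -0.2308).
‖u_2‖ = 3.0128, so e_2 = (0.9958, -0.0511, -0.0766).
r_{13} = e_1·w_3 = -0.2774; r_{23} = e_2·w_3 = -0.1277.
u_3 = w_3 + 0.2774·e_1 + 0.1277·e_2 = (0.1271, 0.7627, 1.1441).
‖u_3‖ = 1.3809, so e_3 = (0.0921, 0.5523, 0.8285).

Q = [[0.0000, 0.9958, 0.0921], [-0.8321, -0.0511, 0.5523], [0.5547, -0.0766, 0.8285]], R = [[3.6056, 2.2188, -0.2774], [0.0000, 3.0128, -0.1277], [0.0000, 0.0000, 1.3809]]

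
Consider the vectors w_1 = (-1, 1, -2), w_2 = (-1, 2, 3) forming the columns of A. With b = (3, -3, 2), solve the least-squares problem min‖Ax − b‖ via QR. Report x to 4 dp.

w_1 = (-1, 1, -2); ‖w_1‖ = 2.4495, so q_1 = (-0.4082, 0.4082, -0.8165).
q_1·w_2 = (-0.4082)·(-1) + 0.4082·2 + (-0.8165)·3 = -1.2247.
u_2 = w_2 + 1.2247·q_1 = (-1.5000, 2.5000, 2.0000).
‖u_2‖ = 3.5355, so q_2 = (-0.4243, 0.7071, 0.5657).
Qᵀb = (-4.0825, -2.2627).
Back-substitute: x_2 = -2.2627/3.5355 = -0.6400.
x_1 = (-4.0825 + 1.2247·(-0.6400))/2.4495 = -1.9867.

x = (-1.9867, -0.6400)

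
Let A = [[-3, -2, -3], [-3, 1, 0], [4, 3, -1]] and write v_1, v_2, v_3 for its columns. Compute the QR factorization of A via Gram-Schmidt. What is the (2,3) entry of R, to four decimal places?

r_{23} = 0.2923

v_1 = (-3, -3, 4); ‖v_1‖ = 5.8310, so q_1 = (-0.5145, -0.5145, 0.6860).
q_1·v_2 = (-0.5145)·(-2) + (-0.5145)·1 + 0.6860·3 = 2.5725.
u_2 = v_2 − 2.5725·q_1 = (-0.6765, 2.3235, 1.2353).
‖u_2‖ = 2.7170, so q_2 = (-0.2490, 0.8552, 0.4546).
r_{23} = q_2·v_3 = 0.2923.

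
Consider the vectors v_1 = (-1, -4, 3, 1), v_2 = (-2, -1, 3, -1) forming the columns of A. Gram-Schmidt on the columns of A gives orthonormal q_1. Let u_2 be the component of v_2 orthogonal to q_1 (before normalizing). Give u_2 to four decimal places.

v_1 = (-1, -4, 3, 1); ‖v_1‖ = 5.1962, so q_1 = (-0.1925, -0.7698, 0.5774, 0.1925).
q_1·v_2 = (-0.1925)·(-2) + (-0.7698)·(-1) + 0.5774·3 + 0.1925·(-1) = 2.6943.
u_2 = v_2 − 2.6943·q_1 = (-1.4815, 1.0741, 1.4444, -1.5185).

u_2 = (-1.4815, 1.0741, 1.4444, -1.5185)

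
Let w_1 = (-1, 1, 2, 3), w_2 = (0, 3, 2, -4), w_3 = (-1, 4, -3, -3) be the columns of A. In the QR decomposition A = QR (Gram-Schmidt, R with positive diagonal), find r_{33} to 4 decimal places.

r_{33} = 4.5237

w_1 = (-1, 1, 2, 3); ‖w_1‖ = 3.8730, so e_1 = (-0.2582, 0.2582, 0.5164, 0.7746).
e_1·w_2 = (-0.2582)·0 + 0.2582·3 + 0.5164·2 + 0.7746·(-4) = -1.2910.
u_2 = w_2 + 1.2910·e_1 = (-0.3333, 3.3333, 2.6667, -3.0000).
‖u_2‖ = 5.2281, so e_2 = (-0.0638, 0.6376, 0.5101, -0.5738).
e_1·w_3 = (-0.2582)·(-1) + 0.2582·4 + 0.5164·(-3) + 0.7746·(-3) = -2.5820; e_2·w_3 = (-0.0638)·(-1) + 0.6376·4 + 0.5101·(-3) + (-0.5738)·(-3) = 2.8053.
u_3 = w_3 + 2.5820·e_1 − 2.8053·e_2 = (-1.4878, 2.8780, -3.0976, 0.6098).
r_{33} = ‖u_3‖ = 4.5237.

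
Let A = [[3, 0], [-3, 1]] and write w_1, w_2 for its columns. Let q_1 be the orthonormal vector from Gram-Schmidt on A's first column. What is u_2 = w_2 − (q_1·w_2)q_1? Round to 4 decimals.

w_1 = (3, -3); ‖w_1‖ = 4.2426, so q_1 = (0.7071, -0.7071).
q_1·w_2 = 0.7071·0 + (-0.7071)·1 = -0.7071.
u_2 = w_2 + 0.7071·q_1 = (0.5000, 0.5000).

u_2 = (0.5000, 0.5000)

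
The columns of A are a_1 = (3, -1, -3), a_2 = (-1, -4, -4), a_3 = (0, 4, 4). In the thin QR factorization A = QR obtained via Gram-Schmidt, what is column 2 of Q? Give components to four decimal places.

e_2 = (-0.6218, -0.6754, -0.3966)

a_1 = (3, -1, -3); ‖a_1‖ = 4.3589, so e_1 = (0.6882, -0.2294, -0.6882).
e_1·a_2 = 0.6882·(-1) + (-0.2294)·(-4) + (-0.6882)·(-4) = 2.9824.
u_2 = a_2 − 2.9824·e_1 = (-3.0526, -3.3158, -1.9474).
‖u_2‖ = 4.9097, so e_2 = (-0.6218, -0.6754, -0.3966).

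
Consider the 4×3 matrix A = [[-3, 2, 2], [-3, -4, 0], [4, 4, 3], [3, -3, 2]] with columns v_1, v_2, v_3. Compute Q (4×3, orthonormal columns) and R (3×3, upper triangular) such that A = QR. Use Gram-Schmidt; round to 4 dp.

v_1 = (-3, -3, 4, 3); ‖v_1‖ = 6.5574, so q_1 = (-0.4575, -0.4575, 0.6100, 0.4575).
q_1·v_2 = (-0.4575)·2 + (-0.4575)·(-4) + 0.6100·4 + 0.4575·(-3) = 1.9825.
u_2 = v_2 − 1.9825·q_1 = (2.9070, -3.0930, 2.7907, -3.9070).
‖u_2‖ = 6.4086, so q_2 = (0.4536, -0.4826, 0.4355, -0.6096).
q_1·v_3 = (-0.4575)·2 + (-0.4575)·0 + 0.6100·3 + 0.4575·2 = 1.8300; q_2·v_3 = 0.4536·2 + (-0.4826)·0 + 0.4355·3 + (-0.6096)·2 = 0.9943.
u_3 = v_3 − 1.8300·q_1 − 0.9943·q_2 = (2.3862, 1.3171, 1.4507, 1.7690).
‖u_3‖ = 3.5584, so q_3 = (0.6706, 0.3701, 0.4077, 0.4971).

Q = [[-0.4575, 0.4536, 0.6706], [-0.4575, -0.4826, 0.3701], [0.6100, 0.4355, 0.4077], [0.4575, -0.6096, 0.4971]], R = [[6.5574, 1.9825, 1.8300], [0.0000, 6.4086, 0.9943], [0.0000, 0.0000, 3.5584]]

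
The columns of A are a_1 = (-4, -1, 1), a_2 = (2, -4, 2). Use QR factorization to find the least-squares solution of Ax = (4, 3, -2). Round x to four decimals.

x = (-1.2150, -0.4346)

a_1 = (-4, -1, 1); ‖a_1‖ = 4.2426, so e_1 = (-0.9428, -0.2357, 0.2357).
e_1·a_2 = (-0.9428)·2 + (-0.2357)·(-4) + 0.2357·2 = -0.4714.
u_2 = a_2 + 0.4714·e_1 = (1.5556, -4.1111, 2.1111).
‖u_2‖ = 4.8762, so e_2 = (0.3190, -0.8431, 0.4329).
Qᵀb = (-4.9497, -2.1191).
Back-substitute: x_2 = -2.1191/4.8762 = -0.4346.
x_1 = (-4.9497 + 0.4714·(-0.4346))/4.2426 = -1.2150.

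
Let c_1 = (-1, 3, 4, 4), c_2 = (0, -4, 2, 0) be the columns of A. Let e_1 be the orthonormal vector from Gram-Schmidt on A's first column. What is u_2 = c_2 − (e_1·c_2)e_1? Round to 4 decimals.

e_1 = c_1/‖c_1‖ = (-1, 3, 4, 4)/6.4807 = (-0.1543, 0.4629, 0.6172, 0.6172).
r_{12} = e_1·c_2 = -0.6172.
u_2 = c_2 + 0.6172·e_1 = (-0.0952, -3.7143, 2.3810, 0.3810).

u_2 = (-0.0952, -3.7143, 2.3810, 0.3810)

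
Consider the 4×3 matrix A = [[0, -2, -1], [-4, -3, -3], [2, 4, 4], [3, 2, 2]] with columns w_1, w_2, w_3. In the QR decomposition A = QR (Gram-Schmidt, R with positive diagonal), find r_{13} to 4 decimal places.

w_1 = (0, -4, 2, 3); ‖w_1‖ = 5.3852, so q_1 = (0.0000, -0.7428, 0.3714, 0.5571).
r_{13} = q_1·w_3 = 4.8281.

r_{13} = 4.8281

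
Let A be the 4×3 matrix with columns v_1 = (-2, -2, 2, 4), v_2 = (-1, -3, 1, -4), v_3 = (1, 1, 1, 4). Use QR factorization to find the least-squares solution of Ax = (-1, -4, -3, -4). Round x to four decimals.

v_1 = (-2, -2, 2, 4); ‖v_1‖ = 5.2915, so q_1 = (-0.3780, -0.3780, 0.3780, 0.7559).
q_1·v_2 = (-0.3780)·(-1) + (-0.3780)·(-3) + 0.3780·1 + 0.7559·(-4) = -1.1339.
u_2 = v_2 + 1.1339·q_1 = (-1.4286, -3.4286, 1.4286, -3.1429).
‖u_2‖ = 5.0709, so q_2 = (-0.2817, -0.6761, 0.2817, -0.6198).
q_1·v_3 = (-0.3780)·1 + (-0.3780)·1 + 0.3780·1 + 0.7559·4 = 2.6458; q_2·v_3 = (-0.2817)·1 + (-0.6761)·1 + 0.2817·1 + (-0.6198)·4 = -3.1552.
u_3 = v_3 − 2.6458·q_1 + 3.1552·q_2 = (1.1111, -0.1333, 0.8889, 0.0444).
‖u_3‖ = 1.4298, so q_3 = (0.7771, -0.0933, 0.6217, 0.0311).
Qᵀb = (-2.2678, 4.6202, -2.3934).
Back-substitute: x_3 = -2.3934/1.4298 = -1.6739.
x_2 = (4.6202 + 3.1552·(-1.6739))/5.0709 = -0.1304.
x_1 = (-2.2678 + 1.1339·(-0.1304) − 2.6458·(-1.6739))/5.2915 = 0.3804.

x = (0.3804, -0.1304, -1.6739)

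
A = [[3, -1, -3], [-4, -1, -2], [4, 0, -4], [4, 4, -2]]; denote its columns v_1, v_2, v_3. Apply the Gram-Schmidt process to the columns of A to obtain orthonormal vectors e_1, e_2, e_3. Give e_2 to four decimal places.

v_1 = (3, -4, 4, 4); ‖v_1‖ = 7.5498, so e_1 = (0.3974, -0.5298, 0.5298, 0.5298).
e_1·v_2 = 0.3974·(-1) + (-0.5298)·(-1) + 0.5298·0 + 0.5298·4 = 2.2517.
u_2 = v_2 − 2.2517·e_1 = (-1.8947, 0.1930, -1.1930, 2.8070).
‖u_2‖ = 3.5958, so e_2 = (-0.5269, 0.0537, -0.3318, 0.7806).

e_2 = (-0.5269, 0.0537, -0.3318, 0.7806)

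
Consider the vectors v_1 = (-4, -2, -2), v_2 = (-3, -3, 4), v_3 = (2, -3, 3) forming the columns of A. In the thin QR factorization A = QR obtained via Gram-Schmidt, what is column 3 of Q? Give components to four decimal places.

q_3 = (0.5232, -0.8222, -0.2242)

v_1 = (-4, -2, -2); ‖v_1‖ = 4.8990, so q_1 = (-0.8165, -0.4082, -0.4082).
q_1·v_2 = (-0.8165)·(-3) + (-0.4082)·(-3) + (-0.4082)·4 = 2.0412.
u_2 = v_2 − 2.0412·q_1 = (-1.3333, -2.1667, 4.8333).
‖u_2‖ = 5.4620, so q_2 = (-0.2441, -0.3967, 0.8849).
q_1·v_3 = (-0.8165)·2 + (-0.4082)·(-3) + (-0.4082)·3 = -1.6330; q_2·v_3 = (-0.2441)·2 + (-0.3967)·(-3) + 0.8849·3 = 3.3565.
u_3 = v_3 + 1.6330·q_1 − 3.3565·q_2 = (1.4860, -2.3352, -0.6369).
‖u_3‖ = 2.8403, so q_3 = (0.5232, -0.8222, -0.2242).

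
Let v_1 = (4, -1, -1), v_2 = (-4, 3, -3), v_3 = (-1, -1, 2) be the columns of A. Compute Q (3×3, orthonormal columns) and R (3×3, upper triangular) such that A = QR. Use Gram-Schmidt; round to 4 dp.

Q = [[0.9428, -0.0999, -0.3180], [-0.2357, 0.4747, -0.8480], [-0.2357, -0.8745, -0.4240]], R = [[4.2426, -3.7712, -1.1785], [0.0000, 4.4472, -2.1237], [0.0000, 0.0000, 0.3180]]

v_1 = (4, -1, -1); ‖v_1‖ = 4.2426, so q_1 = (0.9428, -0.2357, -0.2357).
q_1·v_2 = 0.9428·(-4) + (-0.2357)·3 + (-0.2357)·(-3) = -3.7712.
u_2 = v_2 + 3.7712·q_1 = (-0.4444, 2.1111, -3.8889).
‖u_2‖ = 4.4472, so q_2 = (-0.0999, 0.4747, -0.8745).
q_1·v_3 = 0.9428·(-1) + (-0.2357)·(-1) + (-0.2357)·2 = -1.1785; q_2·v_3 = (-0.0999)·(-1) + 0.4747·(-1) + (-0.8745)·2 = -2.1237.
u_3 = v_3 + 1.1785·q_1 + 2.1237·q_2 = (-0.1011, -0.2697, -0.1348).
‖u_3‖ = 0.3180, so q_3 = (-0.3180, -0.8480, -0.4240).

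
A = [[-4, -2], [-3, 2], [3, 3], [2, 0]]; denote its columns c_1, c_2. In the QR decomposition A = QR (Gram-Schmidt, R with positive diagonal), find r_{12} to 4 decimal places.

r_{12} = 1.7844

c_1 = (-4, -3, 3, 2); ‖c_1‖ = 6.1644, so q_1 = (-0.6489, -0.4867, 0.4867, 0.3244).
r_{12} = q_1·c_2 = 1.7844.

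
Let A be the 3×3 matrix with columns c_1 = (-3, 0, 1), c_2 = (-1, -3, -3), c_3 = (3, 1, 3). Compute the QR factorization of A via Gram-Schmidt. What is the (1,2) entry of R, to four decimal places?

c_1 = (-3, 0, 1); ‖c_1‖ = 3.1623, so e_1 = (-0.9487, 0.0000, 0.3162).
r_{12} = e_1·c_2 = 0.0000.

r_{12} = 0.0000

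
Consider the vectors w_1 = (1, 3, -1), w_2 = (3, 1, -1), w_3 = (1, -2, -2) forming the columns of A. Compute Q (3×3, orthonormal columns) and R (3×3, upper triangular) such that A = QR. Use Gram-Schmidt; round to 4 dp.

Q = [[0.3015, 0.9239, -0.2357], [0.9045, -0.3553, -0.2357], [-0.3015, -0.1421, -0.9428]], R = [[3.3166, 2.1106, -0.9045], [0.0000, 2.5584, 1.9188], [0.0000, 0.0000, 2.1213]]

q_1 = w_1/‖w_1‖ = (1, 3, -1)/3.3166 = (0.3015, 0.9045, -0.3015).
r_{12} = q_1·w_2 = 2.1106.
u_2 = w_2 − 2.1106·q_1 = (2.3636, -0.9091, -0.3636).
‖u_2‖ = 2.5584, so q_2 = (0.9239, -0.3553, -0.1421).
r_{13} = q_1·w_3 = -0.9045; r_{23} = q_2·w_3 = 1.9188.
u_3 = w_3 + 0.9045·q_1 − 1.9188·q_2 = (-0.5000, -0.5000, -2.0000).
‖u_3‖ = 2.1213, so q_3 = (-0.2357, -0.2357, -0.9428).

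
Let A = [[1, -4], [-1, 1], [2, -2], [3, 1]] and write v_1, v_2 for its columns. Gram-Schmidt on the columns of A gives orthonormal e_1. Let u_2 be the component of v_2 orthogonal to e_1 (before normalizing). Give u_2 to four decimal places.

v_1 = (1, -1, 2, 3); ‖v_1‖ = 3.8730, so e_1 = (0.2582, -0.2582, 0.5164, 0.7746).
e_1·v_2 = 0.2582·(-4) + (-0.2582)·1 + 0.5164·(-2) + 0.7746·1 = -1.5492.
u_2 = v_2 + 1.5492·e_1 = (-3.6000, 0.6000, -1.2000, 2.2000).

u_2 = (-3.6000, 0.6000, -1.2000, 2.2000)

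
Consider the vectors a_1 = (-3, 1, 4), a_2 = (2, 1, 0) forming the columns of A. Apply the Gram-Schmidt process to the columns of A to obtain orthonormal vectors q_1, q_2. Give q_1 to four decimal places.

a_1 = (-3, 1, 4); ‖a_1‖ = 5.0990, so q_1 = (-0.5883, 0.1961, 0.7845).

q_1 = (-0.5883, 0.1961, 0.7845)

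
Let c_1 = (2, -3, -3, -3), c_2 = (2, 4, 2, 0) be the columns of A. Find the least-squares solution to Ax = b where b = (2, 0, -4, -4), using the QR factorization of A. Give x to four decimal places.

x = (1.1241, 0.4891)

c_1 = (2, -3, -3, -3); ‖c_1‖ = 5.5678, so e_1 = (0.3592, -0.5388, -0.5388, -0.5388).
e_1·c_2 = 0.3592·2 + (-0.5388)·4 + (-0.5388)·2 + (-0.5388)·0 = -2.5145.
u_2 = c_2 + 2.5145·e_1 = (2.9032, 2.6452, 0.6452, -1.3548).
‖u_2‖ = 4.2045, so e_2 = (0.6905, 0.6291, 0.1534, -0.3222).
Qᵀb = (5.0289, 2.0562).
Back-substitute: x_2 = 2.0562/4.2045 = 0.4891.
x_1 = (5.0289 + 2.5145·0.4891)/5.5678 = 1.1241.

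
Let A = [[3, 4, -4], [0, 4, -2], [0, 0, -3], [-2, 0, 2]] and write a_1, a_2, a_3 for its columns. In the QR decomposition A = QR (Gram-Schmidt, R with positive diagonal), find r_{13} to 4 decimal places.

q_1 = a_1/‖a_1‖ = (3, 0, 0, -2)/3.6056 = (0.8321, 0.0000, 0.0000, -0.5547).
r_{13} = q_1·a_3 = -4.4376.

r_{13} = -4.4376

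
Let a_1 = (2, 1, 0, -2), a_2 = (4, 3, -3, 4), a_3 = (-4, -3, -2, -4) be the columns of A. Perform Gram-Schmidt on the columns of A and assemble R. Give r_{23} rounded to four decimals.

a_1 = (2, 1, 0, -2); ‖a_1‖ = 3.0000, so q_1 = (0.6667, 0.3333, 0.0000, -0.6667).
q_1·a_2 = 0.6667·4 + 0.3333·3 + 0.0000·(-3) + (-0.6667)·4 = 1.0000.
u_2 = a_2 − 1.0000·q_1 = (3.3333, 2.6667, -3.0000, 4.6667).
‖u_2‖ = 7.0000, so q_2 = (0.4762, 0.3810, -0.4286, 0.6667).
r_{23} = q_2·a_3 = -4.8571.

r_{23} = -4.8571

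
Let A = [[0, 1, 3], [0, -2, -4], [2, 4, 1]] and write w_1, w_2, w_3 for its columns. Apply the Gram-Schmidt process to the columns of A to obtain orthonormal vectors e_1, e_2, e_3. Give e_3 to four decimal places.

w_1 = (0, 0, 2); ‖w_1‖ = 2.0000, so e_1 = (0.0000, 0.0000, 1.0000).
e_1·w_2 = 0.0000·1 + 0.0000·(-2) + 1.0000·4 = 4.0000.
u_2 = w_2 − 4.0000·e_1 = (1.0000, -2.0000, 0.0000).
‖u_2‖ = 2.2361, so e_2 = (0.4472, -0.8944, 0.0000).
e_1·w_3 = 0.0000·3 + 0.0000·(-4) + 1.0000·1 = 1.0000; e_2·w_3 = 0.4472·3 + (-0.8944)·(-4) + 0.0000·1 = 4.9193.
u_3 = w_3 − 1.0000·e_1 − 4.9193·e_2 = (0.8000, 0.4000, 0.0000).
‖u_3‖ = 0.8944, so e_3 = (0.8944, 0.4472, 0.0000).

e_3 = (0.8944, 0.4472, 0.0000)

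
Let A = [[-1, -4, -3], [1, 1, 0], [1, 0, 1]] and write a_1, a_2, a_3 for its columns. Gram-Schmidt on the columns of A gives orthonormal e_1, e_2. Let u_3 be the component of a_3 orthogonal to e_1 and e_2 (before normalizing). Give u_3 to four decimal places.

u_3 = (-0.2308, -0.9231, 0.6923)

e_1 = a_1/‖a_1‖ = (-1, 1, 1)/1.7321 = (-0.5774, 0.5774, 0.5774).
r_{12} = e_1·a_2 = 2.8868.
u_2 = a_2 − 2.8868·e_1 = (-2.3333, -0.6667, -1.6667).
‖u_2‖ = 2.9439, so e_2 = (-0.7926, -0.2265, -0.5661).
r_{13} = e_1·a_3 = 2.3094; r_{23} = e_2·a_3 = 1.8116.
u_3 = a_3 − 2.3094·e_1 − 1.8116·e_2 = (-0.2308, -0.9231, 0.6923).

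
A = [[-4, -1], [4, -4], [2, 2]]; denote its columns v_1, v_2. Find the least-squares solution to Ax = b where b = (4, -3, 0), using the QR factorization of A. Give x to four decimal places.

x = (-0.7572, 0.0925)

v_1 = (-4, 4, 2); ‖v_1‖ = 6.0000, so q_1 = (-0.6667, 0.6667, 0.3333).
q_1·v_2 = (-0.6667)·(-1) + 0.6667·(-4) + 0.3333·2 = -1.3333.
u_2 = v_2 + 1.3333·q_1 = (-1.8889, -3.1111, 2.4444).
‖u_2‖ = 4.3843, so q_2 = (-0.4308, -0.7096, 0.5575).
Qᵀb = (-4.6667, 0.4055).
Back-substitute: x_2 = 0.4055/4.3843 = 0.0925.
x_1 = (-4.6667 + 1.3333·0.0925)/6.0000 = -0.7572.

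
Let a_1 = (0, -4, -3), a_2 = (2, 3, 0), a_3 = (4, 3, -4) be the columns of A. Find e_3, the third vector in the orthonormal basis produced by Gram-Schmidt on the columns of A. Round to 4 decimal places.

a_1 = (0, -4, -3); ‖a_1‖ = 5.0000, so e_1 = (0.0000, -0.8000, -0.6000).
e_1·a_2 = 0.0000·2 + (-0.8000)·3 + (-0.6000)·0 = -2.4000.
u_2 = a_2 + 2.4000·e_1 = (2.0000, 1.0800, -1.4400).
‖u_2‖ = 2.6907, so e_2 = (0.7433, 0.4014, -0.5352).
e_1·a_3 = 0.0000·4 + (-0.8000)·3 + (-0.6000)·(-4) = 0.0000; e_2·a_3 = 0.7433·4 + 0.4014·3 + (-0.5352)·(-4) = 6.3180.
u_3 = a_3 + 0.0000·e_1 − 6.3180·e_2 = (-0.6961, 0.4641, -0.6188).
‖u_3‖ = 1.0406, so e_3 = (-0.6690, 0.4460, -0.5946).

e_3 = (-0.6690, 0.4460, -0.5946)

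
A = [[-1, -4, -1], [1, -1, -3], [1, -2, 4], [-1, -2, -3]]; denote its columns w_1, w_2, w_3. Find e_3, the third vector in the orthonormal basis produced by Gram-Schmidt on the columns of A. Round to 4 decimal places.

e_3 = (0.0800, -0.7756, 0.5417, -0.3139)

w_1 = (-1, 1, 1, -1); ‖w_1‖ = 2.0000, so e_1 = (-0.5000, 0.5000, 0.5000, -0.5000).
e_1·w_2 = (-0.5000)·(-4) + 0.5000·(-1) + 0.5000·(-2) + (-0.5000)·(-2) = 1.5000.
u_2 = w_2 − 1.5000·e_1 = (-3.2500, -1.7500, -2.7500, -1.2500).
‖u_2‖ = 4.7697, so e_2 = (-0.6814, -0.3669, -0.5766, -0.2621).
e_1·w_3 = (-0.5000)·(-1) + 0.5000·(-3) + 0.5000·4 + (-0.5000)·(-3) = 2.5000; e_2·w_3 = (-0.6814)·(-1) + (-0.3669)·(-3) + (-0.5766)·4 + (-0.2621)·(-3) = 0.2621.
u_3 = w_3 − 2.5000·e_1 − 0.2621·e_2 = (0.4286, -4.1538, 2.9011, -1.6813).
‖u_3‖ = 5.3555, so e_3 = (0.0800, -0.7756, 0.5417, -0.3139).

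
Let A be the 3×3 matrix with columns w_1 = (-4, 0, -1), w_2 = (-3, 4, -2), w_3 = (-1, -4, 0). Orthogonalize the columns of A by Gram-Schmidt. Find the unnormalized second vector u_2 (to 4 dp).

w_1 = (-4, 0, -1); ‖w_1‖ = 4.1231, so e_1 = (-0.9701, 0.0000, -0.2425).
e_1·w_2 = (-0.9701)·(-3) + 0.0000·4 + (-0.2425)·(-2) = 3.3955.
u_2 = w_2 − 3.3955·e_1 = (0.2941, 4.0000, -1.1765).

u_2 = (0.2941, 4.0000, -1.1765)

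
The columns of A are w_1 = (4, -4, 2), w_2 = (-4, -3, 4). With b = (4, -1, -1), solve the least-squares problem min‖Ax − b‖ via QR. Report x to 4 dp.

w_1 = (4, -4, 2); ‖w_1‖ = 6.0000, so e_1 = (0.6667, -0.6667, 0.3333).
e_1·w_2 = 0.6667·(-4) + (-0.6667)·(-3) + 0.3333·4 = 0.6667.
u_2 = w_2 − 0.6667·e_1 = (-4.4444, -2.5556, 3.7778).
‖u_2‖ = 6.3683, so e_2 = (-0.6979, -0.4013, 0.5932).
Qᵀb = (3.0000, -2.9835).
Back-substitute: x_2 = -2.9835/6.3683 = -0.4685.
x_1 = (3.0000 − 0.6667·(-0.4685))/6.0000 = 0.5521.

x = (0.5521, -0.4685)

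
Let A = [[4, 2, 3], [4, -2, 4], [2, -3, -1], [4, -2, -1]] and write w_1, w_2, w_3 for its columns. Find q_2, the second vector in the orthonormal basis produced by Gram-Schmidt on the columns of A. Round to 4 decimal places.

q_2 = (0.7412, -0.2224, -0.5930, -0.2224)

w_1 = (4, 4, 2, 4); ‖w_1‖ = 7.2111, so q_1 = (0.5547, 0.5547, 0.2774, 0.5547).
q_1·w_2 = 0.5547·2 + 0.5547·(-2) + 0.2774·(-3) + 0.5547·(-2) = -1.9415.
u_2 = w_2 + 1.9415·q_1 = (3.0769, -0.9231, -2.4615, -0.9231).
‖u_2‖ = 4.1510, so q_2 = (0.7412, -0.2224, -0.5930, -0.2224).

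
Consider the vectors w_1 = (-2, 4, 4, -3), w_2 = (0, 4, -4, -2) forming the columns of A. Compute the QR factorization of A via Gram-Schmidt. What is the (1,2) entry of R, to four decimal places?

w_1 = (-2, 4, 4, -3); ‖w_1‖ = 6.7082, so e_1 = (-0.2981, 0.5963, 0.5963, -0.4472).
r_{12} = e_1·w_2 = 0.8944.

r_{12} = 0.8944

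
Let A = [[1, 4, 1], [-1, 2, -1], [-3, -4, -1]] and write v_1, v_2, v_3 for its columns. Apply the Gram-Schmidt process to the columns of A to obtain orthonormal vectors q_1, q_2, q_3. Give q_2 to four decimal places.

v_1 = (1, -1, -3); ‖v_1‖ = 3.3166, so q_1 = (0.3015, -0.3015, -0.9045).
q_1·v_2 = 0.3015·4 + (-0.3015)·2 + (-0.9045)·(-4) = 4.2212.
u_2 = v_2 − 4.2212·q_1 = (2.7273, 3.2727, -0.1818).
‖u_2‖ = 4.2640, so q_2 = (0.6396, 0.7675, -0.0426).

q_2 = (0.6396, 0.7675, -0.0426)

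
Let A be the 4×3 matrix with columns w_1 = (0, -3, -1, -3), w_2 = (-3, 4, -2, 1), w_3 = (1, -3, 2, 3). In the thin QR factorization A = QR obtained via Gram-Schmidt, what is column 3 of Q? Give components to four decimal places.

e_3 = (-0.5039, -0.5878, -0.1078, 0.6237)

e_1 = w_1/‖w_1‖ = (0, -3, -1, -3)/4.3589 = (0.0000, -0.6882, -0.2294, -0.6882).
r_{12} = e_1·w_2 = -2.9824.
u_2 = w_2 + 2.9824·e_1 = (-3.0000, 1.9474, -2.6842, -1.0526).
‖u_2‖ = 4.5940, so e_2 = (-0.6530, 0.4239, -0.5843, -0.2291).
r_{13} = e_1·w_3 = -0.4588; r_{23} = e_2·w_3 = -3.7806.
u_3 = w_3 + 0.4588·e_1 + 3.7806·e_2 = (-1.4688, -1.7132, -0.3142, 1.8180).
‖u_3‖ = 2.9148, so e_3 = (-0.5039, -0.5878, -0.1078, 0.6237).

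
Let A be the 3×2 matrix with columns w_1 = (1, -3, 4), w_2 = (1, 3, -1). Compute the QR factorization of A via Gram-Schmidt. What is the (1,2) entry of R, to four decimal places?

r_{12} = -2.3534

w_1 = (1, -3, 4); ‖w_1‖ = 5.0990, so q_1 = (0.1961, -0.5883, 0.7845).
r_{12} = q_1·w_2 = -2.3534.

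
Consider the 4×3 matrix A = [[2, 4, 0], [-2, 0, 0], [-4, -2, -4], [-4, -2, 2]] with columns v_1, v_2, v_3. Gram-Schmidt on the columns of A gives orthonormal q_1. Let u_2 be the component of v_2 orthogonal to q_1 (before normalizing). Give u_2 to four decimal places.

u_2 = (2.8000, 1.2000, 0.4000, 0.4000)

v_1 = (2, -2, -4, -4); ‖v_1‖ = 6.3246, so q_1 = (0.3162, -0.3162, -0.6325, -0.6325).
q_1·v_2 = 0.3162·4 + (-0.3162)·0 + (-0.6325)·(-2) + (-0.6325)·(-2) = 3.7947.
u_2 = v_2 − 3.7947·q_1 = (2.8000, 1.2000, 0.4000, 0.4000).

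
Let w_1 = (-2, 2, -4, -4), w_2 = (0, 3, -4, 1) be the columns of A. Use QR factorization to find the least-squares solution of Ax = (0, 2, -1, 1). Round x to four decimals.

w_1 = (-2, 2, -4, -4); ‖w_1‖ = 6.3246, so e_1 = (-0.3162, 0.3162, -0.6325, -0.6325).
e_1·w_2 = (-0.3162)·0 + 0.3162·3 + (-0.6325)·(-4) + (-0.6325)·1 = 2.8460.
u_2 = w_2 − 2.8460·e_1 = (0.9000, 2.1000, -2.2000, 2.8000).
‖u_2‖ = 4.2308, so e_2 = (0.2127, 0.4964, -0.5200, 0.6618).
Qᵀb = (0.6325, 2.1745).
Back-substitute: x_2 = 2.1745/4.2308 = 0.5140.
x_1 = (0.6325 − 2.8460·0.5140)/6.3246 = -0.1313.

x = (-0.1313, 0.5140)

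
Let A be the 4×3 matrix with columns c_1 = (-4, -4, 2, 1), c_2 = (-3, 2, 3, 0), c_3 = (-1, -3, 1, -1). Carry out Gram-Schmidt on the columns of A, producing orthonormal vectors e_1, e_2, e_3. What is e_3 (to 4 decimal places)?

e_1 = c_1/‖c_1‖ = (-4, -4, 2, 1)/6.0828 = (-0.6576, -0.6576, 0.3288, 0.1644).
r_{12} = e_1·c_2 = 1.6440.
u_2 = c_2 − 1.6440·e_1 = (-1.9189, 3.0811, 2.4595, -0.2703).
‖u_2‖ = 4.3929, so e_2 = (-0.4368, 0.7014, 0.5599, -0.0615).
r_{13} = e_1·c_3 = 2.7948; r_{23} = e_2·c_3 = -1.0459.
u_3 = c_3 − 2.7948·e_1 + 1.0459·e_2 = (0.3810, -0.4286, 0.6667, -1.5238).
‖u_3‖ = 1.7593, so e_3 = (0.2165, -0.2436, 0.3789, -0.8661).

e_3 = (0.2165, -0.2436, 0.3789, -0.8661)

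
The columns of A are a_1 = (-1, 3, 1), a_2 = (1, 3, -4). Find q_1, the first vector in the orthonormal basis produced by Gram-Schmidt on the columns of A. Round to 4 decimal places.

q_1 = a_1/‖a_1‖ = (-1, 3, 1)/3.3166 = (-0.3015, 0.9045, 0.3015).

q_1 = (-0.3015, 0.9045, 0.3015)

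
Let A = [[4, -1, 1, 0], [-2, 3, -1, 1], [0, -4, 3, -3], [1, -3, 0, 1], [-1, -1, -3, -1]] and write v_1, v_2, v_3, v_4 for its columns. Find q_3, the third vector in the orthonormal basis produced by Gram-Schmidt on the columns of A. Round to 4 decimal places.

v_1 = (4, -2, 0, 1, -1); ‖v_1‖ = 4.6904, so q_1 = (0.8528, -0.4264, 0.0000, 0.2132, -0.2132).
q_1·v_2 = 0.8528·(-1) + (-0.4264)·3 + 0.0000·(-4) + 0.2132·(-3) + (-0.2132)·(-1) = -2.5584.
u_2 = v_2 + 2.5584·q_1 = (1.1818, 1.9091, -4.0000, -2.4545, -1.5455).
‖u_2‖ = 5.4272, so q_2 = (0.2178, 0.3518, -0.7370, -0.4523, -0.2848).
q_1·v_3 = 0.8528·1 + (-0.4264)·(-1) + 0.0000·3 + 0.2132·0 + (-0.2132)·(-3) = 1.9188; q_2·v_3 = 0.2178·1 + 0.3518·(-1) + (-0.7370)·3 + (-0.4523)·0 + (-0.2848)·(-3) = -1.4908.
u_3 = v_3 − 1.9188·q_1 + 1.4908·q_2 = (-0.3117, 0.3426, 1.9012, -1.0833, -3.0154).
‖u_3‖ = 3.7544, so q_3 = (-0.0830, 0.0913, 0.5064, -0.2885, -0.8032).

q_3 = (-0.0830, 0.0913, 0.5064, -0.2885, -0.8032)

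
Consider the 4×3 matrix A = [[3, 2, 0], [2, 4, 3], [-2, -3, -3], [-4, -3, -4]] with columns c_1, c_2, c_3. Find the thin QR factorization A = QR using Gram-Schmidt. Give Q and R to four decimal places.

c_1 = (3, 2, -2, -4); ‖c_1‖ = 5.7446, so q_1 = (0.5222, 0.3482, -0.3482, -0.6963).
q_1·c_2 = 0.5222·2 + 0.3482·4 + (-0.3482)·(-3) + (-0.6963)·(-3) = 5.5705.
u_2 = c_2 − 5.5705·q_1 = (-0.9091, 2.0606, -1.0606, 0.8788).
‖u_2‖ = 2.6400, so q_2 = (-0.3444, 0.7805, -0.4017, 0.3329).
q_1·c_3 = 0.5222·0 + 0.3482·3 + (-0.3482)·(-3) + (-0.6963)·(-4) = 4.8742; q_2·c_3 = (-0.3444)·0 + 0.7805·3 + (-0.4017)·(-3) + 0.3329·(-4) = 2.2153.
u_3 = c_3 − 4.8742·q_1 − 2.2153·q_2 = (-1.7826, -0.4261, -0.4130, -1.3435).
‖u_3‖ = 2.3097, so q_3 = (-0.7718, -0.1845, -0.1788, -0.5817).

Q = [[0.5222, -0.3444, -0.7718], [0.3482, 0.7805, -0.1845], [-0.3482, -0.4017, -0.1788], [-0.6963, 0.3329, -0.5817]], R = [[5.7446, 5.5705, 4.8742], [0.0000, 2.6400, 2.2153], [0.0000, 0.0000, 2.3097]]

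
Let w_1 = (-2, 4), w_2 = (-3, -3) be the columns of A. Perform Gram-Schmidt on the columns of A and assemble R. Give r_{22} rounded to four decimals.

r_{22} = 4.0249

w_1 = (-2, 4); ‖w_1‖ = 4.4721, so q_1 = (-0.4472, 0.8944).
q_1·w_2 = (-0.4472)·(-3) + 0.8944·(-3) = -1.3416.
u_2 = w_2 + 1.3416·q_1 = (-3.6000, -1.8000).
r_{22} = ‖u_2‖ = 4.0249.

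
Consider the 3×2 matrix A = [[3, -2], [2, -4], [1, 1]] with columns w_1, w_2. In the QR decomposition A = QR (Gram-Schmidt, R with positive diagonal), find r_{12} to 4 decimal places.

e_1 = w_1/‖w_1‖ = (3, 2, 1)/3.7417 = (0.8018, 0.5345, 0.2673).
r_{12} = e_1·w_2 = -3.4744.

r_{12} = -3.4744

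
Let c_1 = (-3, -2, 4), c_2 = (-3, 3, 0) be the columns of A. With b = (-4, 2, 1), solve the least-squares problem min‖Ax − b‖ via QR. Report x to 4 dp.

c_1 = (-3, -2, 4); ‖c_1‖ = 5.3852, so q_1 = (-0.5571, -0.3714, 0.7428).
q_1·c_2 = (-0.5571)·(-3) + (-0.3714)·3 + 0.7428·0 = 0.5571.
u_2 = c_2 − 0.5571·q_1 = (-2.6897, 3.2069, -0.4138).
‖u_2‖ = 4.2059, so q_2 = (-0.6395, 0.7625, -0.0984).
Qᵀb = (2.2283, 3.9845).
Back-substitute: x_2 = 3.9845/4.2059 = 0.9474.
x_1 = (2.2283 − 0.5571·0.9474)/5.3852 = 0.3158.

x = (0.3158, 0.9474)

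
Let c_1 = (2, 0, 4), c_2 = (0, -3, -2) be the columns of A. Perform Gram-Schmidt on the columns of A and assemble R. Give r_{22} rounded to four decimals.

r_{22} = 3.1305

c_1 = (2, 0, 4); ‖c_1‖ = 4.4721, so e_1 = (0.4472, 0.0000, 0.8944).
e_1·c_2 = 0.4472·0 + 0.0000·(-3) + 0.8944·(-2) = -1.7889.
u_2 = c_2 + 1.7889·e_1 = (0.8000, -3.0000, -0.4000).
r_{22} = ‖u_2‖ = 3.1305.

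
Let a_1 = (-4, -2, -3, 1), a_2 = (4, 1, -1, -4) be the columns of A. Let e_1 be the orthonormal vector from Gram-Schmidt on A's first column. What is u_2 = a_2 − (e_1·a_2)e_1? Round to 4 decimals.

u_2 = (1.4667, -0.2667, -2.9000, -3.3667)

a_1 = (-4, -2, -3, 1); ‖a_1‖ = 5.4772, so e_1 = (-0.7303, -0.3651, -0.5477, 0.1826).
e_1·a_2 = (-0.7303)·4 + (-0.3651)·1 + (-0.5477)·(-1) + 0.1826·(-4) = -3.4689.
u_2 = a_2 + 3.4689·e_1 = (1.4667, -0.2667, -2.9000, -3.3667).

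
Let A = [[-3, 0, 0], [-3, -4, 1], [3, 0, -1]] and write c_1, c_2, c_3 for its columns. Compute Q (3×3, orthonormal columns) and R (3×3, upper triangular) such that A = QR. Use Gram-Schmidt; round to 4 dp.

Q = [[-0.5774, 0.4082, -0.7071], [-0.5774, -0.8165, 0.0000], [0.5774, -0.4082, -0.7071]], R = [[5.1962, 2.3094, -1.1547], [0.0000, 3.2660, -0.4082], [0.0000, 0.0000, 0.7071]]

c_1 = (-3, -3, 3); ‖c_1‖ = 5.1962, so e_1 = (-0.5774, -0.5774, 0.5774).
e_1·c_2 = (-0.5774)·0 + (-0.5774)·(-4) + 0.5774·0 = 2.3094.
u_2 = c_2 − 2.3094·e_1 = (1.3333, -2.6667, -1.3333).
‖u_2‖ = 3.2660, so e_2 = (0.4082, -0.8165, -0.4082).
e_1·c_3 = (-0.5774)·0 + (-0.5774)·1 + 0.5774·(-1) = -1.1547; e_2·c_3 = 0.4082·0 + (-0.8165)·1 + (-0.4082)·(-1) = -0.4082.
u_3 = c_3 + 1.1547·e_1 + 0.4082·e_2 = (-0.5000, 0.0000, -0.5000).
‖u_3‖ = 0.7071, so e_3 = (-0.7071, 0.0000, -0.7071).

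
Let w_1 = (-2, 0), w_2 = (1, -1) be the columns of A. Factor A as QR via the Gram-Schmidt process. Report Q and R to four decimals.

w_1 = (-2, 0); ‖w_1‖ = 2.0000, so q_1 = (-1.0000, 0.0000).
q_1·w_2 = (-1.0000)·1 + 0.0000·(-1) = -1.0000.
u_2 = w_2 + 1.0000·q_1 = (0.0000, -1.0000).
‖u_2‖ = 1.0000, so q_2 = (0.0000, -1.0000).

Q = [[-1.0000, 0.0000], [0.0000, -1.0000]], R = [[2.0000, -1.0000], [0.0000, 1.0000]]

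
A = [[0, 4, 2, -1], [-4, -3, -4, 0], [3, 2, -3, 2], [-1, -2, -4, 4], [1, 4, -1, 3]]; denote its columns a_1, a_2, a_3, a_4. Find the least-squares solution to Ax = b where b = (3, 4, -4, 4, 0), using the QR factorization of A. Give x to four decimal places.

a_1 = (0, -4, 3, -1, 1); ‖a_1‖ = 5.1962, so e_1 = (0.0000, -0.7698, 0.5774, -0.1925, 0.1925).
e_1·a_2 = 0.0000·4 + (-0.7698)·(-3) + 0.5774·2 + (-0.1925)·(-2) + 0.1925·4 = 4.6188.
u_2 = a_2 − 4.6188·e_1 = (4.0000, 0.5556, -0.6667, -1.1111, 3.1111).
‖u_2‖ = 5.2599, so e_2 = (0.7605, 0.1056, -0.1267, -0.2112, 0.5915).
e_1·a_3 = 0.0000·2 + (-0.7698)·(-4) + 0.5774·(-3) + (-0.1925)·(-4) + 0.1925·(-1) = 1.9245; e_2·a_3 = 0.7605·2 + 0.1056·(-4) + (-0.1267)·(-3) + (-0.2112)·(-4) + 0.5915·(-1) = 1.7322.
u_3 = a_3 − 1.9245·e_1 − 1.7322·e_2 = (0.6827, -2.7015, -3.8916, -3.2637, -2.3949).
‖u_3‖ = 6.2686, so e_3 = (0.1089, -0.4310, -0.6208, -0.5206, -0.3820).
e_1·a_4 = 0.0000·(-1) + (-0.7698)·0 + 0.5774·2 + (-0.1925)·4 + 0.1925·3 = 0.9623; e_2·a_4 = 0.7605·(-1) + 0.1056·0 + (-0.1267)·2 + (-0.2112)·4 + 0.5915·3 = -0.0845; e_3·a_4 = 0.1089·(-1) + (-0.4310)·0 + (-0.6208)·2 + (-0.5206)·4 + (-0.3820)·3 = -4.5792.
u_4 = a_4 − 0.9623·e_1 + 0.0845·e_2 + 4.5792·e_3 = (-0.4370, -1.2238, -1.4090, 1.7832, 1.1153).
‖u_4‖ = 2.8456, so e_4 = (-0.1536, -0.4300, -0.4952, 0.6266, 0.3919).
Qᵀb = (-6.1584, 2.3659, -0.9964, 2.3063).
Back-substitute: x_4 = 2.3063/2.8456 = 0.8105.
x_3 = (-0.9964 + 4.5792·0.8105)/6.2686 = 0.4331.
x_2 = (2.3659 − 1.7322·0.4331 + 0.0845·0.8105)/5.2599 = 0.3202.
x_1 = (-6.1584 − 4.6188·0.3202 − 1.9245·0.4331 − 0.9623·0.8105)/5.1962 = -1.7803.

x = (-1.7803, 0.3202, 0.4331, 0.8105)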